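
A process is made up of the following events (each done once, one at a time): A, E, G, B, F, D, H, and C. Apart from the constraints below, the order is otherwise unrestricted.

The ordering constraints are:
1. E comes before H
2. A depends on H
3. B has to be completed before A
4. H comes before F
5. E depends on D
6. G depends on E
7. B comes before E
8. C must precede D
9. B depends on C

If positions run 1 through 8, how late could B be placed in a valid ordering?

Every event that must follow B has to come after it. Tracing all chains starting from B, those events are: A, E, G, F, H — 5 in total.
With 5 mandatory successors out of 8 events total, the latest slot for B is 8−5 = 3, and it's reachable by doing all non-successors before B.

3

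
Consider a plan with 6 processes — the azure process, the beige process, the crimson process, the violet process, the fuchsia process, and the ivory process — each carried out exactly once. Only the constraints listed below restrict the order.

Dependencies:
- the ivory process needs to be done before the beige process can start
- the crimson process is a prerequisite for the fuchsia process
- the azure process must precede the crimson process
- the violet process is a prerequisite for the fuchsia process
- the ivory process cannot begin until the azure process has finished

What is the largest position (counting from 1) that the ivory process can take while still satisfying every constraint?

Following the constraints forward from the ivory process, its only required successor is the beige process.
So at least 1 process follows the ivory process, putting the ivory process no later than position 5. That position is achievable by scheduling everything else first.

5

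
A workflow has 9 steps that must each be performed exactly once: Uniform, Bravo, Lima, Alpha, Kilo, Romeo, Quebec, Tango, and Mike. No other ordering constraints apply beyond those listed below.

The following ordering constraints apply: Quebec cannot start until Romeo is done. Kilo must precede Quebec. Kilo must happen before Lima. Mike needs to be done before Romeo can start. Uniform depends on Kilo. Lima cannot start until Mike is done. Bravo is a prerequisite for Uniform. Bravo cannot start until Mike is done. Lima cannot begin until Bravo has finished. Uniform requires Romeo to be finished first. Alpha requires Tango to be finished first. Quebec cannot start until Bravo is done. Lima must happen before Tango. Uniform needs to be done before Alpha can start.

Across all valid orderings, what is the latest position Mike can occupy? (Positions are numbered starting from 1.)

2

The steps that are forced after Mike, directly or by a chain of constraints, are Uniform, Bravo, Lima, Alpha, Romeo, Quebec, Tango. That's 7 steps.
So at least 7 steps follow Mike, putting Mike no later than position 2. That position is achievable by scheduling everything else first.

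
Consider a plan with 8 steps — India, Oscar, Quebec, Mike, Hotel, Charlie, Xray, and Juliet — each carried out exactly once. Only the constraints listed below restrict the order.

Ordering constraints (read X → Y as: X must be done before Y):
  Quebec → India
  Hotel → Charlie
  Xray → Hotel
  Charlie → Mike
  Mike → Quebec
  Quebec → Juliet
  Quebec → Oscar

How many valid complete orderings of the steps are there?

6

Only Xray has no prerequisites, so it must go first.
Systematically extending each partial ordering one step at a time and counting, there are 6 complete orderings.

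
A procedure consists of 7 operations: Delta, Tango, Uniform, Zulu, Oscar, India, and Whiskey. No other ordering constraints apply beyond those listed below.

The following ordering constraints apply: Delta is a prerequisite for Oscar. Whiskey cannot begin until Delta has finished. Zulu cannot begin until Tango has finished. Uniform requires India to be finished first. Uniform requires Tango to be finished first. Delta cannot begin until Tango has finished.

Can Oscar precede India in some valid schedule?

No chain of constraints runs from India to Oscar, so India is not required to come first.
So a valid ordering placing Oscar earlier than India exists.

Yes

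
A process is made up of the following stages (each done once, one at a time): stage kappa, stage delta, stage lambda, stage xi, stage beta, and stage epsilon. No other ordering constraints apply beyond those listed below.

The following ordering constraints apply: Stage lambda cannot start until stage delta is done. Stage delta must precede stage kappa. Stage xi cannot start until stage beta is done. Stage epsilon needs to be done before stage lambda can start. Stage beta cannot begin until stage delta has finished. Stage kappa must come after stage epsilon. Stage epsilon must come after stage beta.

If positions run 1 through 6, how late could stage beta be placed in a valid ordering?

2

Following every chain forward from stage beta, the stages that must come later are stage kappa, stage lambda, stage xi, stage epsilon — 4 of them.
So at least 4 stages follow stage beta, putting stage beta no later than position 2. That position is achievable by scheduling everything else first.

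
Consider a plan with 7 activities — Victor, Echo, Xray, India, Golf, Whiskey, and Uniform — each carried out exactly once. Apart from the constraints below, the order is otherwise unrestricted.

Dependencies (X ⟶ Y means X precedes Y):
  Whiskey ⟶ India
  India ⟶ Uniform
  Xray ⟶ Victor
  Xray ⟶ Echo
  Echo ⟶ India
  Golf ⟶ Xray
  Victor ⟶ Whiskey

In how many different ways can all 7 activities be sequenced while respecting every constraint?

Only Golf has no prerequisites, so it must go first.
Enumerating by repeatedly choosing an available activity (one whose prerequisites are all placed) gives 3 distinct complete orderings.

3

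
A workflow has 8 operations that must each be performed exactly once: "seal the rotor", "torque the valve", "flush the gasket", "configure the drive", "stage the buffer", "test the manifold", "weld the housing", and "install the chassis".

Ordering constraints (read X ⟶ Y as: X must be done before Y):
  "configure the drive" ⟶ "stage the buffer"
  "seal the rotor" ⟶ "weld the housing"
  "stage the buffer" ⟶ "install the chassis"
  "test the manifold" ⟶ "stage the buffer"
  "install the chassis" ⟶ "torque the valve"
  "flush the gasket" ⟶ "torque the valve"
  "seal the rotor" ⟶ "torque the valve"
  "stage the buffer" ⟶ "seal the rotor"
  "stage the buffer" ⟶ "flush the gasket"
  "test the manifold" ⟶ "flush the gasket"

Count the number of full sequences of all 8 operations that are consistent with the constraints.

36

2 operations have no prerequisites ("configure the drive", "test the manifold"), so any of them could come first.
Systematically extending each partial ordering one operation at a time and counting, there are 36 complete orderings.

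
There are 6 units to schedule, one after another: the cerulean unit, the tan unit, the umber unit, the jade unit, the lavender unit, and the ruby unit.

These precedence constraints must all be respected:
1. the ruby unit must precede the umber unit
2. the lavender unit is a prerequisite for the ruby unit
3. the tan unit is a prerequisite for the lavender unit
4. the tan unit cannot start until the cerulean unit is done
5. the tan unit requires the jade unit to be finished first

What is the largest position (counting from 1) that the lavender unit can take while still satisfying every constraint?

Every unit that must follow the lavender unit has to come after it. Tracing all chains starting from the lavender unit, those units are: the umber unit, the ruby unit — 2 in total.
With 2 mandatory successors out of 6 units total, the latest slot for the lavender unit is 6−2 = 4, and it's reachable by doing all non-successors before the lavender unit.

4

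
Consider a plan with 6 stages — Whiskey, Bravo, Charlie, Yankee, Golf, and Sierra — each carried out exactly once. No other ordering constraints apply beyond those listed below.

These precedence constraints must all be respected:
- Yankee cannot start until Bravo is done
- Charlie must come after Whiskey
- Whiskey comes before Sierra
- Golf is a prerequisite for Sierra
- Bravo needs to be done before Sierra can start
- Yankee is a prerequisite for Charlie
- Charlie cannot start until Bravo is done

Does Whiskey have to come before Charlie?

There is a constraint chain Whiskey → Charlie.
That forces Whiskey before Charlie in every valid schedule.

Yes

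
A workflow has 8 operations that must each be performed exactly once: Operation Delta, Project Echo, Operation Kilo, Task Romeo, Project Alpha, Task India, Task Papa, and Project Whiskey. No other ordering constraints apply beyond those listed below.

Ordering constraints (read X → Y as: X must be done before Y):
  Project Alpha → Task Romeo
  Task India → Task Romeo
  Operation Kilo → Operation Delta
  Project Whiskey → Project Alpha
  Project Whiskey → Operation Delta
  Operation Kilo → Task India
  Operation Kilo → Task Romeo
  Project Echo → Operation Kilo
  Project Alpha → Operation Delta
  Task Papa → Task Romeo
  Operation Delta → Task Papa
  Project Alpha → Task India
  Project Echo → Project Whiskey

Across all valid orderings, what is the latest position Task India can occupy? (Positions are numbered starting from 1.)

Following the constraints forward from Task India, its only required successor is Task Romeo.
So at least 1 operation follows Task India, putting Task India no later than position 7. That position is achievable by scheduling everything else first.

7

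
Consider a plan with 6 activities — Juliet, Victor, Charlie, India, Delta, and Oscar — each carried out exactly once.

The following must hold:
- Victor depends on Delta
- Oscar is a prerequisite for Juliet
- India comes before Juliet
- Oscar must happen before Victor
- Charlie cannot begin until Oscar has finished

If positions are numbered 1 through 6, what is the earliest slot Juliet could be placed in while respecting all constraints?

Working backwards through the constraints from Juliet, its full set of required predecessors is India, Oscar — 2 of them.
With 2 mandatory predecessors, the earliest Juliet can sit is position 2+1 = 3, and placing just those 2 first achieves it.

3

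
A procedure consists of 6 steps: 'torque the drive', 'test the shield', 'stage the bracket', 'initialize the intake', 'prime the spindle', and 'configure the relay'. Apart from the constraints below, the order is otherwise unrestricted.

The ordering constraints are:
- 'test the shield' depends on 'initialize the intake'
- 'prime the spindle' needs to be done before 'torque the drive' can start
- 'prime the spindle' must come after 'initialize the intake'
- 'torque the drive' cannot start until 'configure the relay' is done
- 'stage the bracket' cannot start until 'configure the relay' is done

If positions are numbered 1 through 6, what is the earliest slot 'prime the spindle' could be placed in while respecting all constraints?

Working backwards through the constraints from 'prime the spindle', its only required predecessor is 'initialize the intake'.
So at minimum 1 step comes before 'prime the spindle', putting 'prime the spindle' no earlier than position 2. That position is achievable by scheduling exactly that predecessor first.

2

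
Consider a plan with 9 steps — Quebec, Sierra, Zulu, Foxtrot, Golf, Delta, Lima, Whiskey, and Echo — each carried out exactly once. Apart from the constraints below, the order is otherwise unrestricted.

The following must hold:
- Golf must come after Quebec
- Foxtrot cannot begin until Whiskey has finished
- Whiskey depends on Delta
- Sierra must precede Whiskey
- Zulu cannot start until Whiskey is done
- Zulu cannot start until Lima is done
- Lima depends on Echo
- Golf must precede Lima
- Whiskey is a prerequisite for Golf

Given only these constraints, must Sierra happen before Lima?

Yes

Tracing the constraints gives a chain: Sierra → Whiskey → Golf → Lima.
That forces Sierra before Lima in every valid schedule.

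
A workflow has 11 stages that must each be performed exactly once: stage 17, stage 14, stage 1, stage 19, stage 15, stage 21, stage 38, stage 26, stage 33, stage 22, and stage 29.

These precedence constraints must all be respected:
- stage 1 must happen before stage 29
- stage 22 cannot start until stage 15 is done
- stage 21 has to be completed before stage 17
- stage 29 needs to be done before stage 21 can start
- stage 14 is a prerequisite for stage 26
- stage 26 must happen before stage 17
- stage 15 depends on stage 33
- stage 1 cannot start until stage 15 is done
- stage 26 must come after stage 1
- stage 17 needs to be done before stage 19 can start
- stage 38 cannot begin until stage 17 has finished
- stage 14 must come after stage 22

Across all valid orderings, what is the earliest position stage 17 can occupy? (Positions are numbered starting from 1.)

Every stage that must precede stage 17 has to come before it. Tracing all chains that end at stage 17, those stages are: stage 14, stage 1, stage 15, stage 21, stage 26, stage 33, stage 22, stage 29 — 8 in total.
With 8 mandatory predecessors, the earliest stage 17 can sit is position 8+1 = 9, and placing just those 8 first achieves it.

9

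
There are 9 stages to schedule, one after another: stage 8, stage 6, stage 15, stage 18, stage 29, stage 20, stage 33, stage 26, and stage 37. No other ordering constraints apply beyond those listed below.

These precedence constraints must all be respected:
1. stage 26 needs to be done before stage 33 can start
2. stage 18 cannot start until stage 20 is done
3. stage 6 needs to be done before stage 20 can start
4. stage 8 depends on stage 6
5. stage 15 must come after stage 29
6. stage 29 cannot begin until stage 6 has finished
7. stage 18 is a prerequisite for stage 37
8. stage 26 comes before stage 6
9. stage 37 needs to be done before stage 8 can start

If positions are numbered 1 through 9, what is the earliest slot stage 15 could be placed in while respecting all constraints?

Every stage that must precede stage 15 has to come before it. Tracing all chains that end at stage 15, those stages are: stage 6, stage 29, stage 26 — 3 in total.
So at minimum 3 stages come before stage 15, putting stage 15 no earlier than position 4. That position is achievable by scheduling exactly those predecessors first.

4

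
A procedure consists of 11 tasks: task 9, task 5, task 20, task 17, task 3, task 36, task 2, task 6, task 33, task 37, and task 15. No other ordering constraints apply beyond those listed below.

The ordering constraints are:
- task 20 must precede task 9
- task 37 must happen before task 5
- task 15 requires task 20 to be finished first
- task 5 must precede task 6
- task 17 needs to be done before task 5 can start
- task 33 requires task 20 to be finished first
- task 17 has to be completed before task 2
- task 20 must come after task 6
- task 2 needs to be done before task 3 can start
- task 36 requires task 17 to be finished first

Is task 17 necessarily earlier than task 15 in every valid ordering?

Yes

There is a constraint chain task 17 → task 5 → task 6 → task 20 → task 15.
That forces task 17 before task 15 in every valid schedule.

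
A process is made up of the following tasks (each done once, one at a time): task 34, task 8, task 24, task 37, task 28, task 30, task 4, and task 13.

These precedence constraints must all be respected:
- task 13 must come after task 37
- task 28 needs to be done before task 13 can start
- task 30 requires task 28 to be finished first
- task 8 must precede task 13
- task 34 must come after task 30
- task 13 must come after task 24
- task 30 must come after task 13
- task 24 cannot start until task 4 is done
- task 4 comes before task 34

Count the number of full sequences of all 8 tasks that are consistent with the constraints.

4 tasks have no prerequisites (task 8, task 37, task 28, task 4), so any of them could come first.
Counting all ways to extend the partial order to a total order gives 60.

60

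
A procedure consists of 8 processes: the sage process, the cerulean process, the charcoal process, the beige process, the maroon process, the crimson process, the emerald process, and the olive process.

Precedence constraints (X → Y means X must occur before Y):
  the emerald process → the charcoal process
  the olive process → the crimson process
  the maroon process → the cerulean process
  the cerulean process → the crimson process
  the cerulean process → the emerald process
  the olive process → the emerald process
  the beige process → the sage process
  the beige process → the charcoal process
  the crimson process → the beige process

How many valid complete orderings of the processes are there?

21

The processes with no prerequisites are the maroon process, the olive process; any of them can be placed first.
Counting all ways to extend the partial order to a total order gives 21.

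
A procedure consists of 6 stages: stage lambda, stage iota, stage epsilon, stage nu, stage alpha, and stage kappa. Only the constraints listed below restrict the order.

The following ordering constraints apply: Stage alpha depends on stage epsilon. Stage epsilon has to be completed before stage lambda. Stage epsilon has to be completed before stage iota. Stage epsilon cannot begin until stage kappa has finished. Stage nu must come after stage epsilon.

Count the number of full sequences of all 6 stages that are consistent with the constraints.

Only stage kappa has no prerequisites, so it must go first.
Counting all ways to extend the partial order to a total order gives 24.

24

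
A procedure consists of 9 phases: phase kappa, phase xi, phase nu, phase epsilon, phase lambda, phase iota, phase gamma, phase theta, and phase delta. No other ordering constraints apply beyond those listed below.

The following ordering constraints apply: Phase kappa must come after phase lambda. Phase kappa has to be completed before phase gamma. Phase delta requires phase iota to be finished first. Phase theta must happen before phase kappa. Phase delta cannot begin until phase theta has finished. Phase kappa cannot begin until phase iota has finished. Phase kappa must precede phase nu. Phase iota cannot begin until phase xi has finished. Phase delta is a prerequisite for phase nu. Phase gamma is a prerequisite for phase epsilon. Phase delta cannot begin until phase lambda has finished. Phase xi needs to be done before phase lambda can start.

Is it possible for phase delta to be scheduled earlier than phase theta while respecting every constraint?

There is a dependency chain phase theta → phase delta, so phase delta always comes after phase theta.
So no valid ordering can have phase delta before phase theta.

No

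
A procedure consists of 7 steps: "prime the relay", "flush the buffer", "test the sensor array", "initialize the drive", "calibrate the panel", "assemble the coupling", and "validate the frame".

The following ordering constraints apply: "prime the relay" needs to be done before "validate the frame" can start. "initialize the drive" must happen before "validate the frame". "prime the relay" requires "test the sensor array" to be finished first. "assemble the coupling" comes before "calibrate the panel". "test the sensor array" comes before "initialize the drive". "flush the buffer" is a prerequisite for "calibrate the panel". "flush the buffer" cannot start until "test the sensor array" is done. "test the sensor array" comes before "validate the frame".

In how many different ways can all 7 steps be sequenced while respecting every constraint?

100

The steps with no prerequisites are "test the sensor array", "assemble the coupling"; any of them can be placed first.
Systematically extending each partial ordering one step at a time and counting, there are 100 complete orderings.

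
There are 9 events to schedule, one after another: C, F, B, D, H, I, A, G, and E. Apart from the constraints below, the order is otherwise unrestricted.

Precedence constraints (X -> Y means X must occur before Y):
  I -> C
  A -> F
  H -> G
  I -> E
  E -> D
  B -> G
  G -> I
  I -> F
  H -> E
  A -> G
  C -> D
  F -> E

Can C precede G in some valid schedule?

Following G → I → C, G must precede C in every valid ordering.
So no valid ordering can have C before G.

No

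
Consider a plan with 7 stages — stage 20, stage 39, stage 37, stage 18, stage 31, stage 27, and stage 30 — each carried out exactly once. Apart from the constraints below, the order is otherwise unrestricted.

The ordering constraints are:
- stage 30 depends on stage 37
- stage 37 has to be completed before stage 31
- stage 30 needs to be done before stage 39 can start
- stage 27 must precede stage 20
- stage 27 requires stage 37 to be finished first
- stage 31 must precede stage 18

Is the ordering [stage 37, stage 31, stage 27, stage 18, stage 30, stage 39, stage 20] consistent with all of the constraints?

Yes

Every stated constraint is respected: stage 27 sits at position 3, ahead of stage 20 at position 7, and each of the other listed pairs likewise has the predecessor earlier in the sequence.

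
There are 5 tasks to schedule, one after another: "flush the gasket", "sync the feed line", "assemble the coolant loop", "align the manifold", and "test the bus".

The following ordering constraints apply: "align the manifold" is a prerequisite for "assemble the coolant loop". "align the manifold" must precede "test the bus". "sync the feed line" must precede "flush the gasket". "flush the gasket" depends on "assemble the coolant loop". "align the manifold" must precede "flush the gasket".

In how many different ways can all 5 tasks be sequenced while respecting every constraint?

The tasks with no prerequisites are "sync the feed line", "align the manifold"; any of them can be placed first.
Enumerating by repeatedly choosing an available task (one whose prerequisites are all placed) gives 11 distinct complete orderings.

11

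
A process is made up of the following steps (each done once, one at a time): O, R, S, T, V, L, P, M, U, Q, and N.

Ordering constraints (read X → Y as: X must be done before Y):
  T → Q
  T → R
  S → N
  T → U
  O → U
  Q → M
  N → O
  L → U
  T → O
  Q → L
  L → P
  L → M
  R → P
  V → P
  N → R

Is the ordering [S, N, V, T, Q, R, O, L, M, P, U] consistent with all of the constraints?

Checking each listed constraint against this order: for instance, T is in position 4 and U in position 11, so that constraint holds — and the remaining constraints check out the same way.

Yes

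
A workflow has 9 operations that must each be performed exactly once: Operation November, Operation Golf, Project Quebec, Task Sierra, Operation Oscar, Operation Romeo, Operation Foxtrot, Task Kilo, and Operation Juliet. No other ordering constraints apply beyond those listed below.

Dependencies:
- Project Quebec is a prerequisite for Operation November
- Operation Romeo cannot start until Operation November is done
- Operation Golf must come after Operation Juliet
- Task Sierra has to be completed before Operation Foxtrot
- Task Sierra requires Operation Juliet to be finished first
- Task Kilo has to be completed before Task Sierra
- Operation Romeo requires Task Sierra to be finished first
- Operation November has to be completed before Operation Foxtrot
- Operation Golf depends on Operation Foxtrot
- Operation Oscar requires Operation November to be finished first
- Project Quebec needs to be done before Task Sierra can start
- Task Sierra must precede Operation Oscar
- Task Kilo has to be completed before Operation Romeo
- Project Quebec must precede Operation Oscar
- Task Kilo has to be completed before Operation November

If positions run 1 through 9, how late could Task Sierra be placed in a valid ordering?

Following every chain forward from Task Sierra, the operations that must come later are Operation Golf, Operation Oscar, Operation Romeo, Operation Foxtrot — 4 of them.
With 4 mandatory successors out of 9 operations total, the latest slot for Task Sierra is 9−4 = 5, and it's reachable by doing all non-successors before Task Sierra.

5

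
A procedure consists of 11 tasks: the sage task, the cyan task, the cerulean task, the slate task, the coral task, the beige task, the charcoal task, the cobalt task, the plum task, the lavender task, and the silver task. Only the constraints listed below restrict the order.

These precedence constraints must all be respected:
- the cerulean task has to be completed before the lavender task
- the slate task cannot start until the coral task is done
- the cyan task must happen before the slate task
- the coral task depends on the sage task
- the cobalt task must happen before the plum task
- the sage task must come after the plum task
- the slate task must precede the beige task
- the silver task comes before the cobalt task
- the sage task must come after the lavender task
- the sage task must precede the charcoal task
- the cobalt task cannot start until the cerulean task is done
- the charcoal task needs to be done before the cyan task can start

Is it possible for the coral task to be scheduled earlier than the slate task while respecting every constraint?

The coral task is actually forced before the slate task by the constraints, so certainly some valid ordering has the coral task first.

Yes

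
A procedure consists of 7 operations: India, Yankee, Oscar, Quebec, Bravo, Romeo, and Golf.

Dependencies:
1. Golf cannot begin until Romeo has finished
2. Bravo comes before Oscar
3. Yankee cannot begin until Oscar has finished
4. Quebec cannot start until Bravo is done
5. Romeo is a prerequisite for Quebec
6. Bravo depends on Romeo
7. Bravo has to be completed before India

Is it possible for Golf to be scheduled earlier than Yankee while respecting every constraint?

Yes

The constraints leave Golf and Yankee unordered relative to each other; nothing requires Yankee earlier.
So a valid ordering placing Golf earlier than Yankee exists.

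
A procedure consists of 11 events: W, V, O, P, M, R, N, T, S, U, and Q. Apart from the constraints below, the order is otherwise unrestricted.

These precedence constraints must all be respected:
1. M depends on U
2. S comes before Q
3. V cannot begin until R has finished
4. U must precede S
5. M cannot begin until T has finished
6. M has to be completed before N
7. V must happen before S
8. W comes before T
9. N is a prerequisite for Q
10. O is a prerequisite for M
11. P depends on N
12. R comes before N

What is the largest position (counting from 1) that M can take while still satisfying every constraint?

Following every chain forward from M, the events that must come later are P, N, Q — 3 of them.
With 3 mandatory successors out of 11 events total, the latest slot for M is 11−3 = 8, and it's reachable by doing all non-successors before M.

8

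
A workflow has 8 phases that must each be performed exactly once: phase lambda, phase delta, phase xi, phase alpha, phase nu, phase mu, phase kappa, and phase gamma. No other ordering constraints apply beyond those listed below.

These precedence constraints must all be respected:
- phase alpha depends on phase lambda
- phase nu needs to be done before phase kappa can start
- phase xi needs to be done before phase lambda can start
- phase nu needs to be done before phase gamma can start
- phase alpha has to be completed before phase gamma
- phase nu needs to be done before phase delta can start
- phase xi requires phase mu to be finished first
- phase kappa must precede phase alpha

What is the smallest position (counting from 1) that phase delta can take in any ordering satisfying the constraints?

The only phase forced before phase delta (directly or transitively) is phase nu.
So at minimum 1 phase comes before phase delta, putting phase delta no earlier than position 2. That position is achievable by scheduling exactly that predecessor first.

2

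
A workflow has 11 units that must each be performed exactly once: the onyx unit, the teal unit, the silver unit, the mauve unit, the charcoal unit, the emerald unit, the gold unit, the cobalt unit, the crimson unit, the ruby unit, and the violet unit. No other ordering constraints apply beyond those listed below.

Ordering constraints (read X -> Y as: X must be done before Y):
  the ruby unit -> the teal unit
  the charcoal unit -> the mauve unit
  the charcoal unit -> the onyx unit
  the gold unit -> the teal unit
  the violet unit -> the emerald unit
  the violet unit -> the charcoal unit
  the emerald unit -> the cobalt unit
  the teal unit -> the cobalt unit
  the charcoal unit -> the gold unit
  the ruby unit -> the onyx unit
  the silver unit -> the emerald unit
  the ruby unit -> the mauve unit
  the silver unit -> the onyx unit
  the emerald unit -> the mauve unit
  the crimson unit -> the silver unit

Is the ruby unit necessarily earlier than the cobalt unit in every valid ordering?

Yes

Tracing the constraints gives a chain: the ruby unit → the teal unit → the cobalt unit.
Hence the ruby unit necessarily comes before the cobalt unit.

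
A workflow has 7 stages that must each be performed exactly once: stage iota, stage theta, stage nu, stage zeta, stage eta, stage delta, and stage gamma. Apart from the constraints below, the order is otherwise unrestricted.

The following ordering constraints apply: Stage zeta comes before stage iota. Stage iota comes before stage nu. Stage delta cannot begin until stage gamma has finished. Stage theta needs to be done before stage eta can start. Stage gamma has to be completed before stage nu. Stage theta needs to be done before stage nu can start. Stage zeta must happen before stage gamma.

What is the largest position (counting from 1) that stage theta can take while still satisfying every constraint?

5

The stages that are forced after stage theta, directly or by a chain of constraints, are stage nu, stage eta. That's 2 stages.
So at least 2 stages follow stage theta, putting stage theta no later than position 5. That position is achievable by scheduling everything else first.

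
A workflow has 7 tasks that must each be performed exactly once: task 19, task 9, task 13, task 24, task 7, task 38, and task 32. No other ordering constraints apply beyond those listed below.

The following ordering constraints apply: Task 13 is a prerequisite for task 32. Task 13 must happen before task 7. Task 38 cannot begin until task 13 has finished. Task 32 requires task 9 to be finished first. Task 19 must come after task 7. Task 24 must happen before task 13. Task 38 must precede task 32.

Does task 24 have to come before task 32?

Tracing the constraints gives a chain: task 24 → task 13 → task 32.
That forces task 24 before task 32 in every valid schedule.

Yes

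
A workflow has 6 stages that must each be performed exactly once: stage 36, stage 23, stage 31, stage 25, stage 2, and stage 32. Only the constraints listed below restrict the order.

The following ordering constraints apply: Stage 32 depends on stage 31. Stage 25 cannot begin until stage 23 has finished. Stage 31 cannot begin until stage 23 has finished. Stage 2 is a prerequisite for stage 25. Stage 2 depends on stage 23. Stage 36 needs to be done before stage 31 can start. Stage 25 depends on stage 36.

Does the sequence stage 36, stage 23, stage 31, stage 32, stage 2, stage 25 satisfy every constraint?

Yes

Every stated constraint is respected: stage 36 sits at position 1, ahead of stage 25 at position 6, and each of the other listed pairs likewise has the predecessor earlier in the sequence.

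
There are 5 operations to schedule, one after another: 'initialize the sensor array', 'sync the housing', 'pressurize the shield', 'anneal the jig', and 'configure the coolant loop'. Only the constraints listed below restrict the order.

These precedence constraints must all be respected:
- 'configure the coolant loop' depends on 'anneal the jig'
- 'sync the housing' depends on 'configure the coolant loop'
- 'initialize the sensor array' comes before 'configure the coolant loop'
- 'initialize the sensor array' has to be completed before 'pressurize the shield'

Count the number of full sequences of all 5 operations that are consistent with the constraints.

2 operations have no prerequisites ('initialize the sensor array', 'anneal the jig'), so any of them could come first.
Enumerating by repeatedly choosing an available operation (one whose prerequisites are all placed) gives 7 distinct complete orderings.

7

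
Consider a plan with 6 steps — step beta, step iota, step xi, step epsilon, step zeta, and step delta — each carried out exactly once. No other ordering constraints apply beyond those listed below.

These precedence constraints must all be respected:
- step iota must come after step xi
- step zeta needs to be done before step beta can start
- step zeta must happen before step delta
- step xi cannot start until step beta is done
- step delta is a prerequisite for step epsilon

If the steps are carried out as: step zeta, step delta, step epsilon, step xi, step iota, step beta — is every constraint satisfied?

No

In the proposed order, step xi appears before step beta.
That contradicts the constraint that step beta must precede step xi.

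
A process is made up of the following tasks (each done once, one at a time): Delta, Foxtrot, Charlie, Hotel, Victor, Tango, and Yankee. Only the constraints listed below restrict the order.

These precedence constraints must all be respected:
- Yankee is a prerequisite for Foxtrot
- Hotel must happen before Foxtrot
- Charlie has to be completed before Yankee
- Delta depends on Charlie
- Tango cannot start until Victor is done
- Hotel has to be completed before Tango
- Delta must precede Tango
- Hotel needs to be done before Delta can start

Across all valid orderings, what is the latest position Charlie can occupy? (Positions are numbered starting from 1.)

3

Following every chain forward from Charlie, the tasks that must come later are Delta, Foxtrot, Tango, Yankee — 4 of them.
So at least 4 tasks follow Charlie, putting Charlie no later than position 3. That position is achievable by scheduling everything else first.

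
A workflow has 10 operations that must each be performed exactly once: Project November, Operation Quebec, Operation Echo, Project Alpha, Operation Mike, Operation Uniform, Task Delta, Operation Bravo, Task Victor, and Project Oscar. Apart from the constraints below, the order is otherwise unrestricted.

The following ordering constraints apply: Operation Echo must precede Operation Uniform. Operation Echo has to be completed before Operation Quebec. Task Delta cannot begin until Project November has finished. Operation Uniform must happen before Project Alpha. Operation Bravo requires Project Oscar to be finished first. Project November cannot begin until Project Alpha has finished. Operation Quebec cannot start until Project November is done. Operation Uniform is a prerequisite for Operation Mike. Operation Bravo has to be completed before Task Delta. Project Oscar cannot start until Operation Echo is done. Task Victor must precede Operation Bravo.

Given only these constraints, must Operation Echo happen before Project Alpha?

Yes

Tracing the constraints gives a chain: Operation Echo → Operation Uniform → Project Alpha.
Hence Operation Echo necessarily comes before Project Alpha.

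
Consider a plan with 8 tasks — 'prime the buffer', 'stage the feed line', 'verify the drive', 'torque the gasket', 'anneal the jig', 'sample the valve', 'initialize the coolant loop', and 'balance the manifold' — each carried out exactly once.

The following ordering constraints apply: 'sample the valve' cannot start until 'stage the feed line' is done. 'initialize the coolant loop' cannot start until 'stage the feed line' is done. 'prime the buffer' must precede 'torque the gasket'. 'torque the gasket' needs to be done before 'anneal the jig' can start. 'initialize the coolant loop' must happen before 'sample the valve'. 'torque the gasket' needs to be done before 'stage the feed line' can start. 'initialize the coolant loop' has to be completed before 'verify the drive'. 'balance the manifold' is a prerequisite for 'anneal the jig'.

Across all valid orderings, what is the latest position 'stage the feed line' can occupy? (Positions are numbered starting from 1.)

5

Every task that must follow 'stage the feed line' has to come after it. Tracing all chains starting from 'stage the feed line', those tasks are: 'verify the drive', 'sample the valve', 'initialize the coolant loop' — 3 in total.
With 3 mandatory successors out of 8 tasks total, the latest slot for 'stage the feed line' is 8−3 = 5, and it's reachable by doing all non-successors before 'stage the feed line'.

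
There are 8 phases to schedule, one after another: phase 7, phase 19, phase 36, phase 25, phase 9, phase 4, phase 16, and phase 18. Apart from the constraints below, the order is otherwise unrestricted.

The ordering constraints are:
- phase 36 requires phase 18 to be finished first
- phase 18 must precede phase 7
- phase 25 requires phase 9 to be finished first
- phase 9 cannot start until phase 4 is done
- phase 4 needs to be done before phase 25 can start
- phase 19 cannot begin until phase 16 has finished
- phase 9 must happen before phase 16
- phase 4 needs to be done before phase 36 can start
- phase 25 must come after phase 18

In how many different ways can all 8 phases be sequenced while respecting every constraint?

285

2 phases have no prerequisites (phase 4, phase 18), so any of them could come first.
Systematically extending each partial ordering one phase at a time and counting, there are 285 complete orderings.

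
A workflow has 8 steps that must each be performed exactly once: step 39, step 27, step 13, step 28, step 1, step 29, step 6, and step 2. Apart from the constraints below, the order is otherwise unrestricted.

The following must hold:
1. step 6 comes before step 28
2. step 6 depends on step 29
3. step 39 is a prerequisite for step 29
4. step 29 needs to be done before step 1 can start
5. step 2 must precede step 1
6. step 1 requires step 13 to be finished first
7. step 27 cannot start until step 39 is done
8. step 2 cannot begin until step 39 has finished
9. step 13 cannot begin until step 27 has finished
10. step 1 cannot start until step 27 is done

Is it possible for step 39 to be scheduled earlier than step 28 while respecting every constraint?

Yes

Step 39 is actually forced before step 28 by the constraints, so certainly some valid ordering has step 39 first.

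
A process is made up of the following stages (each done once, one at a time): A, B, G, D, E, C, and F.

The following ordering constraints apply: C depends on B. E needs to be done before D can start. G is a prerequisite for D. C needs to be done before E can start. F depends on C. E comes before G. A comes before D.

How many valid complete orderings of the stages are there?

23

2 stages have no prerequisites (A, B), so any of them could come first.
Enumerating by repeatedly choosing an available stage (one whose prerequisites are all placed) gives 23 distinct complete orderings.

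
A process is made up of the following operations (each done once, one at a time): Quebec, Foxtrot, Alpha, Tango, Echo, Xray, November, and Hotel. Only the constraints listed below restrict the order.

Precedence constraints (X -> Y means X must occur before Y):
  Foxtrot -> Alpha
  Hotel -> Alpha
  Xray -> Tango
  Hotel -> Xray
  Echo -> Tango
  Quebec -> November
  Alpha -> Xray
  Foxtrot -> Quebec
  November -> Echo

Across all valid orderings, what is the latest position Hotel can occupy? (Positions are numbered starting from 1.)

5

Every operation that must follow Hotel has to come after it. Tracing all chains starting from Hotel, those operations are: Alpha, Tango, Xray — 3 in total.
So at least 3 operations follow Hotel, putting Hotel no later than position 5. That position is achievable by scheduling everything else first.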